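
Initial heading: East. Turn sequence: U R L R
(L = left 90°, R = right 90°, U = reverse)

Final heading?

Answer: Final heading: North

Derivation:
Start: East
  U (U-turn (180°)) -> West
  R (right (90° clockwise)) -> North
  L (left (90° counter-clockwise)) -> West
  R (right (90° clockwise)) -> North
Final: North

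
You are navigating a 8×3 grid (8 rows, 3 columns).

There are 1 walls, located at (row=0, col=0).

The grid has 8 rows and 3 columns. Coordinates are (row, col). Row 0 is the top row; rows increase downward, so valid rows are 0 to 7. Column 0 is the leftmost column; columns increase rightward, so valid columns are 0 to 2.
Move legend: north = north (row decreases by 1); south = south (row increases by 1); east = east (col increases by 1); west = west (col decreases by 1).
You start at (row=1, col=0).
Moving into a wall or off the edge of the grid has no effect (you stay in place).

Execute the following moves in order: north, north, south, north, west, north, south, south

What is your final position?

Start: (row=1, col=0)
  north (north): blocked, stay at (row=1, col=0)
  north (north): blocked, stay at (row=1, col=0)
  south (south): (row=1, col=0) -> (row=2, col=0)
  north (north): (row=2, col=0) -> (row=1, col=0)
  west (west): blocked, stay at (row=1, col=0)
  north (north): blocked, stay at (row=1, col=0)
  south (south): (row=1, col=0) -> (row=2, col=0)
  south (south): (row=2, col=0) -> (row=3, col=0)
Final: (row=3, col=0)

Answer: Final position: (row=3, col=0)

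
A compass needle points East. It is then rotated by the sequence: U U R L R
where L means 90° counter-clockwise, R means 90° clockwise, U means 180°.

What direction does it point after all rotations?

Answer: Final heading: South

Derivation:
Start: East
  U (U-turn (180°)) -> West
  U (U-turn (180°)) -> East
  R (right (90° clockwise)) -> South
  L (left (90° counter-clockwise)) -> East
  R (right (90° clockwise)) -> South
Final: South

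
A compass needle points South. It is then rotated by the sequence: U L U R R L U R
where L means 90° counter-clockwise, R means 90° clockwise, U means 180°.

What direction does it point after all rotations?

Answer: Final heading: East

Derivation:
Start: South
  U (U-turn (180°)) -> North
  L (left (90° counter-clockwise)) -> West
  U (U-turn (180°)) -> East
  R (right (90° clockwise)) -> South
  R (right (90° clockwise)) -> West
  L (left (90° counter-clockwise)) -> South
  U (U-turn (180°)) -> North
  R (right (90° clockwise)) -> East
Final: East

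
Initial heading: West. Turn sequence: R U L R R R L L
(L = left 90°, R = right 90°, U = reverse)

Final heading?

Start: West
  R (right (90° clockwise)) -> North
  U (U-turn (180°)) -> South
  L (left (90° counter-clockwise)) -> East
  R (right (90° clockwise)) -> South
  R (right (90° clockwise)) -> West
  R (right (90° clockwise)) -> North
  L (left (90° counter-clockwise)) -> West
  L (left (90° counter-clockwise)) -> South
Final: South

Answer: Final heading: South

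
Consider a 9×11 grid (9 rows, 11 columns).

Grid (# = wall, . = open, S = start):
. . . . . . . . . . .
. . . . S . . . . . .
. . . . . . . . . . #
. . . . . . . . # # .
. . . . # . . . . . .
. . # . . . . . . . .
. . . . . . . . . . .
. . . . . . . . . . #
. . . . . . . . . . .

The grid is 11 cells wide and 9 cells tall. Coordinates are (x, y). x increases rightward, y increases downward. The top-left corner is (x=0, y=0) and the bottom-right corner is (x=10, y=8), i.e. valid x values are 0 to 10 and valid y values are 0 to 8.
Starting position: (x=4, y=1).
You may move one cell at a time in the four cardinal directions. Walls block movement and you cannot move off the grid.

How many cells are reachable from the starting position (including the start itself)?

Answer: Reachable cells: 93

Derivation:
BFS flood-fill from (x=4, y=1):
  Distance 0: (x=4, y=1)
  Distance 1: (x=4, y=0), (x=3, y=1), (x=5, y=1), (x=4, y=2)
  Distance 2: (x=3, y=0), (x=5, y=0), (x=2, y=1), (x=6, y=1), (x=3, y=2), (x=5, y=2), (x=4, y=3)
  Distance 3: (x=2, y=0), (x=6, y=0), (x=1, y=1), (x=7, y=1), (x=2, y=2), (x=6, y=2), (x=3, y=3), (x=5, y=3)
  Distance 4: (x=1, y=0), (x=7, y=0), (x=0, y=1), (x=8, y=1), (x=1, y=2), (x=7, y=2), (x=2, y=3), (x=6, y=3), (x=3, y=4), (x=5, y=4)
  Distance 5: (x=0, y=0), (x=8, y=0), (x=9, y=1), (x=0, y=2), (x=8, y=2), (x=1, y=3), (x=7, y=3), (x=2, y=4), (x=6, y=4), (x=3, y=5), (x=5, y=5)
  Distance 6: (x=9, y=0), (x=10, y=1), (x=9, y=2), (x=0, y=3), (x=1, y=4), (x=7, y=4), (x=4, y=5), (x=6, y=5), (x=3, y=6), (x=5, y=6)
  Distance 7: (x=10, y=0), (x=0, y=4), (x=8, y=4), (x=1, y=5), (x=7, y=5), (x=2, y=6), (x=4, y=6), (x=6, y=6), (x=3, y=7), (x=5, y=7)
  Distance 8: (x=9, y=4), (x=0, y=5), (x=8, y=5), (x=1, y=6), (x=7, y=6), (x=2, y=7), (x=4, y=7), (x=6, y=7), (x=3, y=8), (x=5, y=8)
  Distance 9: (x=10, y=4), (x=9, y=5), (x=0, y=6), (x=8, y=6), (x=1, y=7), (x=7, y=7), (x=2, y=8), (x=4, y=8), (x=6, y=8)
  Distance 10: (x=10, y=3), (x=10, y=5), (x=9, y=6), (x=0, y=7), (x=8, y=7), (x=1, y=8), (x=7, y=8)
  Distance 11: (x=10, y=6), (x=9, y=7), (x=0, y=8), (x=8, y=8)
  Distance 12: (x=9, y=8)
  Distance 13: (x=10, y=8)
Total reachable: 93 (grid has 93 open cells total)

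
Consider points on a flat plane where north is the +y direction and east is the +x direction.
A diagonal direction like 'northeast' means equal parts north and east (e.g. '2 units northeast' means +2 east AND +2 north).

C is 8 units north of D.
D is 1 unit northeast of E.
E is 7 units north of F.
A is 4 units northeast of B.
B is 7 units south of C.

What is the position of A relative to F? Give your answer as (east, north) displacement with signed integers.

Place F at the origin (east=0, north=0).
  E is 7 units north of F: delta (east=+0, north=+7); E at (east=0, north=7).
  D is 1 unit northeast of E: delta (east=+1, north=+1); D at (east=1, north=8).
  C is 8 units north of D: delta (east=+0, north=+8); C at (east=1, north=16).
  B is 7 units south of C: delta (east=+0, north=-7); B at (east=1, north=9).
  A is 4 units northeast of B: delta (east=+4, north=+4); A at (east=5, north=13).
Therefore A relative to F: (east=5, north=13).

Answer: A is at (east=5, north=13) relative to F.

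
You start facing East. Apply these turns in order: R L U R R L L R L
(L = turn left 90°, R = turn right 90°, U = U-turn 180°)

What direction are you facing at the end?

Start: East
  R (right (90° clockwise)) -> South
  L (left (90° counter-clockwise)) -> East
  U (U-turn (180°)) -> West
  R (right (90° clockwise)) -> North
  R (right (90° clockwise)) -> East
  L (left (90° counter-clockwise)) -> North
  L (left (90° counter-clockwise)) -> West
  R (right (90° clockwise)) -> North
  L (left (90° counter-clockwise)) -> West
Final: West

Answer: Final heading: West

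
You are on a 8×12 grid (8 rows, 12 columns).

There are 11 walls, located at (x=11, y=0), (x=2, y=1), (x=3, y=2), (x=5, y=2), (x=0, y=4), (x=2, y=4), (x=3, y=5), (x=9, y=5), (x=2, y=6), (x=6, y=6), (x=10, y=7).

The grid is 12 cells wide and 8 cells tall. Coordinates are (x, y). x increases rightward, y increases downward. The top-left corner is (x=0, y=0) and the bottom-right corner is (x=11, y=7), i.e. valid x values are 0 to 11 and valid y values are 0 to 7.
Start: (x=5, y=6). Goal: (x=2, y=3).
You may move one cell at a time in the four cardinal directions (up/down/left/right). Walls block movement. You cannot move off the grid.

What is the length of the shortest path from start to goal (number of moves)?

BFS from (x=5, y=6) until reaching (x=2, y=3):
  Distance 0: (x=5, y=6)
  Distance 1: (x=5, y=5), (x=4, y=6), (x=5, y=7)
  Distance 2: (x=5, y=4), (x=4, y=5), (x=6, y=5), (x=3, y=6), (x=4, y=7), (x=6, y=7)
  Distance 3: (x=5, y=3), (x=4, y=4), (x=6, y=4), (x=7, y=5), (x=3, y=7), (x=7, y=7)
  Distance 4: (x=4, y=3), (x=6, y=3), (x=3, y=4), (x=7, y=4), (x=8, y=5), (x=7, y=6), (x=2, y=7), (x=8, y=7)
  Distance 5: (x=4, y=2), (x=6, y=2), (x=3, y=3), (x=7, y=3), (x=8, y=4), (x=8, y=6), (x=1, y=7), (x=9, y=7)
  Distance 6: (x=4, y=1), (x=6, y=1), (x=7, y=2), (x=2, y=3), (x=8, y=3), (x=9, y=4), (x=1, y=6), (x=9, y=6), (x=0, y=7)  <- goal reached here
One shortest path (6 moves): (x=5, y=6) -> (x=4, y=6) -> (x=4, y=5) -> (x=4, y=4) -> (x=3, y=4) -> (x=3, y=3) -> (x=2, y=3)

Answer: Shortest path length: 6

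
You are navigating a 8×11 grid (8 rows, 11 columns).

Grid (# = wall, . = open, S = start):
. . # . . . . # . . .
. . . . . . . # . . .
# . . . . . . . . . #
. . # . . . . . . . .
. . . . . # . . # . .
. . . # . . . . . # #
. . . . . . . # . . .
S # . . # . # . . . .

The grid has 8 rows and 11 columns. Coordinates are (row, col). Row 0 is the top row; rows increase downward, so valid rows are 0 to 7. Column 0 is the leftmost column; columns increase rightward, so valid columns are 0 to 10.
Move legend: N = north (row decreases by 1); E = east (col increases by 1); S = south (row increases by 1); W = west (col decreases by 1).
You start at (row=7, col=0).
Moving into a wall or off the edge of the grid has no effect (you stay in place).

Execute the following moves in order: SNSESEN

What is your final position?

Start: (row=7, col=0)
  S (south): blocked, stay at (row=7, col=0)
  N (north): (row=7, col=0) -> (row=6, col=0)
  S (south): (row=6, col=0) -> (row=7, col=0)
  E (east): blocked, stay at (row=7, col=0)
  S (south): blocked, stay at (row=7, col=0)
  E (east): blocked, stay at (row=7, col=0)
  N (north): (row=7, col=0) -> (row=6, col=0)
Final: (row=6, col=0)

Answer: Final position: (row=6, col=0)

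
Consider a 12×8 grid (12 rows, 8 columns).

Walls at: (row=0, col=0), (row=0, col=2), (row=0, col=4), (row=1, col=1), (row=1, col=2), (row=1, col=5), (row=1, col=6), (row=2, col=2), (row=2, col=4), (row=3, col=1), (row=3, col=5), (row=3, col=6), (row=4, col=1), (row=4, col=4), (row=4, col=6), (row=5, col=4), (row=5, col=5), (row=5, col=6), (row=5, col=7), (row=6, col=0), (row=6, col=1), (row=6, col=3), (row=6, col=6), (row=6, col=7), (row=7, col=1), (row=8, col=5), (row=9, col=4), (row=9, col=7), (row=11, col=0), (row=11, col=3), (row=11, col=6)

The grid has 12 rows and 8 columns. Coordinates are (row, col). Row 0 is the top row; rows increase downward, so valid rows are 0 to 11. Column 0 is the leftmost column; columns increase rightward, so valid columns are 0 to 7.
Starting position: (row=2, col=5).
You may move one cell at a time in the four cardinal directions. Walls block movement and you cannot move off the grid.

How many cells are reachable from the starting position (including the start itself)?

Answer: Reachable cells: 9

Derivation:
BFS flood-fill from (row=2, col=5):
  Distance 0: (row=2, col=5)
  Distance 1: (row=2, col=6)
  Distance 2: (row=2, col=7)
  Distance 3: (row=1, col=7), (row=3, col=7)
  Distance 4: (row=0, col=7), (row=4, col=7)
  Distance 5: (row=0, col=6)
  Distance 6: (row=0, col=5)
Total reachable: 9 (grid has 65 open cells total)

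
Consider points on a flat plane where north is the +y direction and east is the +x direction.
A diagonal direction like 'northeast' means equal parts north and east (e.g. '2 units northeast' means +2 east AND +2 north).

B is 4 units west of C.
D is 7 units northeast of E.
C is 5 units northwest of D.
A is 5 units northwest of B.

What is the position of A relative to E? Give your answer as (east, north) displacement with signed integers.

Answer: A is at (east=-7, north=17) relative to E.

Derivation:
Place E at the origin (east=0, north=0).
  D is 7 units northeast of E: delta (east=+7, north=+7); D at (east=7, north=7).
  C is 5 units northwest of D: delta (east=-5, north=+5); C at (east=2, north=12).
  B is 4 units west of C: delta (east=-4, north=+0); B at (east=-2, north=12).
  A is 5 units northwest of B: delta (east=-5, north=+5); A at (east=-7, north=17).
Therefore A relative to E: (east=-7, north=17).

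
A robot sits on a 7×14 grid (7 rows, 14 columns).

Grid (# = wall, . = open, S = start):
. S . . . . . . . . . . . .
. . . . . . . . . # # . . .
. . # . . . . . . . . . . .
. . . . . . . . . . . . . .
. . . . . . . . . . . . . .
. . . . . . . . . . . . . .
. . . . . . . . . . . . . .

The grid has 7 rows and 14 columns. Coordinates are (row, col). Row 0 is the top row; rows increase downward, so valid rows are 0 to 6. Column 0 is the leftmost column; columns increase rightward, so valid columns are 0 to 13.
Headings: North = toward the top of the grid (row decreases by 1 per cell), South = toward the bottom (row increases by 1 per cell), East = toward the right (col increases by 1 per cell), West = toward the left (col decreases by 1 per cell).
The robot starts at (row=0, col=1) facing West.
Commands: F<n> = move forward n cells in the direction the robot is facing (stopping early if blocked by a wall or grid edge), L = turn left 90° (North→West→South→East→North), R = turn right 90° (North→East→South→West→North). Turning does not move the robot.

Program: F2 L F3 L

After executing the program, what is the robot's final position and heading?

Start: (row=0, col=1), facing West
  F2: move forward 1/2 (blocked), now at (row=0, col=0)
  L: turn left, now facing South
  F3: move forward 3, now at (row=3, col=0)
  L: turn left, now facing East
Final: (row=3, col=0), facing East

Answer: Final position: (row=3, col=0), facing East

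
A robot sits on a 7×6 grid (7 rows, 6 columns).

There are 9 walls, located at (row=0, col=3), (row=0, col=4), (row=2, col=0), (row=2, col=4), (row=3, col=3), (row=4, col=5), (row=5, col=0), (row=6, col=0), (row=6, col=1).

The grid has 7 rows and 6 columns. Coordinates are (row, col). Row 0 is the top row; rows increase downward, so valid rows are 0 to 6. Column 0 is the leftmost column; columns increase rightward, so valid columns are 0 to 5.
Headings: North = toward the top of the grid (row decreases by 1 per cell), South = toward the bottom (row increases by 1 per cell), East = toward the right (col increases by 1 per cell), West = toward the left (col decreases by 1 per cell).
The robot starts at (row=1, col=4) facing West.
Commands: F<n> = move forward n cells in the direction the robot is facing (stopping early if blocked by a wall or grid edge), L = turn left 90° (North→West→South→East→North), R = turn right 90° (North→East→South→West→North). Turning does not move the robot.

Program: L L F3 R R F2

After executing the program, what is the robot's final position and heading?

Answer: Final position: (row=1, col=3), facing West

Derivation:
Start: (row=1, col=4), facing West
  L: turn left, now facing South
  L: turn left, now facing East
  F3: move forward 1/3 (blocked), now at (row=1, col=5)
  R: turn right, now facing South
  R: turn right, now facing West
  F2: move forward 2, now at (row=1, col=3)
Final: (row=1, col=3), facing West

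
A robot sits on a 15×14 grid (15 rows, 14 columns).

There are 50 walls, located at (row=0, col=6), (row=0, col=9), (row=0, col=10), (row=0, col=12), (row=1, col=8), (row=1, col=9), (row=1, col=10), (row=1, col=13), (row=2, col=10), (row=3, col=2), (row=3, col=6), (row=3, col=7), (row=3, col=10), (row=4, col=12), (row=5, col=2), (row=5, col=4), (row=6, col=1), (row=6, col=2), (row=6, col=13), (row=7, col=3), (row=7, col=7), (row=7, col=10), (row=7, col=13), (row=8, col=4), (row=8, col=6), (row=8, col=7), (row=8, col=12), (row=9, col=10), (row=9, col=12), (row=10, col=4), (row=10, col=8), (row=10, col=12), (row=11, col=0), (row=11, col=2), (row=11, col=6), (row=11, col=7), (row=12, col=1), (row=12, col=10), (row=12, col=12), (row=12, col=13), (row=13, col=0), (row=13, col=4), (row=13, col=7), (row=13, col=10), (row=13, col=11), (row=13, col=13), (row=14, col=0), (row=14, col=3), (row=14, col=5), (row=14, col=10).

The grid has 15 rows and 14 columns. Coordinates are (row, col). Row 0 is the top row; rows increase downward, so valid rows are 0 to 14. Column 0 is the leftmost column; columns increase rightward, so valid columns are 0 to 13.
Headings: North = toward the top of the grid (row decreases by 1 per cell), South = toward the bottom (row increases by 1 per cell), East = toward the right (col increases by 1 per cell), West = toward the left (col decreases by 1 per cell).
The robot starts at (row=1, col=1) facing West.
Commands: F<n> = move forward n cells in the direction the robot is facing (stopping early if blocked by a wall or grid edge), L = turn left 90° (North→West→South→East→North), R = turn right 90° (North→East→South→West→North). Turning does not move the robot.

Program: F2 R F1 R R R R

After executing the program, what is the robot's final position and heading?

Answer: Final position: (row=0, col=0), facing North

Derivation:
Start: (row=1, col=1), facing West
  F2: move forward 1/2 (blocked), now at (row=1, col=0)
  R: turn right, now facing North
  F1: move forward 1, now at (row=0, col=0)
  R: turn right, now facing East
  R: turn right, now facing South
  R: turn right, now facing West
  R: turn right, now facing North
Final: (row=0, col=0), facing North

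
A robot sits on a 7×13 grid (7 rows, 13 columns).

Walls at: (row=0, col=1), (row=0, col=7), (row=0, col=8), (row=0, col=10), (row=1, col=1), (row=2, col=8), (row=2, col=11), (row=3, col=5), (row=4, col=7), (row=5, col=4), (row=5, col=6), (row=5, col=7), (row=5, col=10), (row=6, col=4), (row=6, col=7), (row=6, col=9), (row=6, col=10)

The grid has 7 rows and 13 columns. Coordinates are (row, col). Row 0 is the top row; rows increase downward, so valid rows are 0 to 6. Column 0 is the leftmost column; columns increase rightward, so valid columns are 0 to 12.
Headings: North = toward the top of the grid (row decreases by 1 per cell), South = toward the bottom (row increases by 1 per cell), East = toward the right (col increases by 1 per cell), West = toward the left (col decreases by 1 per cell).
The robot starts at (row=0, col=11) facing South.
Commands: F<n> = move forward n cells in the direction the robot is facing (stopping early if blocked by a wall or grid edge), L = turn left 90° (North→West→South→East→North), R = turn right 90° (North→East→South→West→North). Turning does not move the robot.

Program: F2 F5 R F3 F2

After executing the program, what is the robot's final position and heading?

Answer: Final position: (row=1, col=6), facing West

Derivation:
Start: (row=0, col=11), facing South
  F2: move forward 1/2 (blocked), now at (row=1, col=11)
  F5: move forward 0/5 (blocked), now at (row=1, col=11)
  R: turn right, now facing West
  F3: move forward 3, now at (row=1, col=8)
  F2: move forward 2, now at (row=1, col=6)
Final: (row=1, col=6), facing West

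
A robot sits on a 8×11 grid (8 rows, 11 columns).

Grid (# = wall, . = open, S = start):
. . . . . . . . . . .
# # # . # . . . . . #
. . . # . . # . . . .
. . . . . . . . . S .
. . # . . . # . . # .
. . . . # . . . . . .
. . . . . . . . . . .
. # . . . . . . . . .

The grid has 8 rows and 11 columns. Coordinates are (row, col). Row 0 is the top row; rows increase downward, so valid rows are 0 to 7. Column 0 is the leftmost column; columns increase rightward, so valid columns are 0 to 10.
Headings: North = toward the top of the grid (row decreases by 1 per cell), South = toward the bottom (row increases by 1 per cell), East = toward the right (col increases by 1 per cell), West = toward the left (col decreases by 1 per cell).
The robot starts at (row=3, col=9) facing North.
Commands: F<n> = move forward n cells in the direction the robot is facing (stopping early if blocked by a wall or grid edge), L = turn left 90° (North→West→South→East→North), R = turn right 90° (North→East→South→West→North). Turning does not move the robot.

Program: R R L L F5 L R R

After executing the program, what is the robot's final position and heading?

Start: (row=3, col=9), facing North
  R: turn right, now facing East
  R: turn right, now facing South
  L: turn left, now facing East
  L: turn left, now facing North
  F5: move forward 3/5 (blocked), now at (row=0, col=9)
  L: turn left, now facing West
  R: turn right, now facing North
  R: turn right, now facing East
Final: (row=0, col=9), facing East

Answer: Final position: (row=0, col=9), facing East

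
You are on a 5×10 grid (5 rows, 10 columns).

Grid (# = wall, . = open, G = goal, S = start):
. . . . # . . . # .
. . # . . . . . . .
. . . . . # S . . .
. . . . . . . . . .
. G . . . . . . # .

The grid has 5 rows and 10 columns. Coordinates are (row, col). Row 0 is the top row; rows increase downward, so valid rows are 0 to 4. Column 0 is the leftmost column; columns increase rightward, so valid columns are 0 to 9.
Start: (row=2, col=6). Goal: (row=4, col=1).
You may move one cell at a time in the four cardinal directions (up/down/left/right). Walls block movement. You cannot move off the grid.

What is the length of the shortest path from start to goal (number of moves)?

BFS from (row=2, col=6) until reaching (row=4, col=1):
  Distance 0: (row=2, col=6)
  Distance 1: (row=1, col=6), (row=2, col=7), (row=3, col=6)
  Distance 2: (row=0, col=6), (row=1, col=5), (row=1, col=7), (row=2, col=8), (row=3, col=5), (row=3, col=7), (row=4, col=6)
  Distance 3: (row=0, col=5), (row=0, col=7), (row=1, col=4), (row=1, col=8), (row=2, col=9), (row=3, col=4), (row=3, col=8), (row=4, col=5), (row=4, col=7)
  Distance 4: (row=1, col=3), (row=1, col=9), (row=2, col=4), (row=3, col=3), (row=3, col=9), (row=4, col=4)
  Distance 5: (row=0, col=3), (row=0, col=9), (row=2, col=3), (row=3, col=2), (row=4, col=3), (row=4, col=9)
  Distance 6: (row=0, col=2), (row=2, col=2), (row=3, col=1), (row=4, col=2)
  Distance 7: (row=0, col=1), (row=2, col=1), (row=3, col=0), (row=4, col=1)  <- goal reached here
One shortest path (7 moves): (row=2, col=6) -> (row=3, col=6) -> (row=3, col=5) -> (row=3, col=4) -> (row=3, col=3) -> (row=3, col=2) -> (row=3, col=1) -> (row=4, col=1)

Answer: Shortest path length: 7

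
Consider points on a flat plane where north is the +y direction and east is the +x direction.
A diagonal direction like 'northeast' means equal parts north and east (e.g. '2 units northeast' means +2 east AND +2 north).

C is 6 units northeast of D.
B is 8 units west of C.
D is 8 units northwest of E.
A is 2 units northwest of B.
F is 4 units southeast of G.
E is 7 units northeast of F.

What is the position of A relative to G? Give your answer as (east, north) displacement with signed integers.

Place G at the origin (east=0, north=0).
  F is 4 units southeast of G: delta (east=+4, north=-4); F at (east=4, north=-4).
  E is 7 units northeast of F: delta (east=+7, north=+7); E at (east=11, north=3).
  D is 8 units northwest of E: delta (east=-8, north=+8); D at (east=3, north=11).
  C is 6 units northeast of D: delta (east=+6, north=+6); C at (east=9, north=17).
  B is 8 units west of C: delta (east=-8, north=+0); B at (east=1, north=17).
  A is 2 units northwest of B: delta (east=-2, north=+2); A at (east=-1, north=19).
Therefore A relative to G: (east=-1, north=19).

Answer: A is at (east=-1, north=19) relative to G.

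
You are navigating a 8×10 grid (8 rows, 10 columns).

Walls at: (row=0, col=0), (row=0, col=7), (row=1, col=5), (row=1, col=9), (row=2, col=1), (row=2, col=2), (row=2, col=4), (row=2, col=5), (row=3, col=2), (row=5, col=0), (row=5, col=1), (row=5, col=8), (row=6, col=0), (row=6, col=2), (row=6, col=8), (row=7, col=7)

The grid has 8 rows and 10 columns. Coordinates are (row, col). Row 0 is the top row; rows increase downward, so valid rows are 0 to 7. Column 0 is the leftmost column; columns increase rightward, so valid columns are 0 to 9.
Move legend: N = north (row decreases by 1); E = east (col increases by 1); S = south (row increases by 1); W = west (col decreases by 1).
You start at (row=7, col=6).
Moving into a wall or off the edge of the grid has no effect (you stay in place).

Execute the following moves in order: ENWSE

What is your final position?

Answer: Final position: (row=7, col=6)

Derivation:
Start: (row=7, col=6)
  E (east): blocked, stay at (row=7, col=6)
  N (north): (row=7, col=6) -> (row=6, col=6)
  W (west): (row=6, col=6) -> (row=6, col=5)
  S (south): (row=6, col=5) -> (row=7, col=5)
  E (east): (row=7, col=5) -> (row=7, col=6)
Final: (row=7, col=6)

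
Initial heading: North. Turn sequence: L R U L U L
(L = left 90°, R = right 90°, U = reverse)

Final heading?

Start: North
  L (left (90° counter-clockwise)) -> West
  R (right (90° clockwise)) -> North
  U (U-turn (180°)) -> South
  L (left (90° counter-clockwise)) -> East
  U (U-turn (180°)) -> West
  L (left (90° counter-clockwise)) -> South
Final: South

Answer: Final heading: South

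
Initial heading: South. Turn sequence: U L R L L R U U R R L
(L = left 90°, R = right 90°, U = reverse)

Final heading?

Start: South
  U (U-turn (180°)) -> North
  L (left (90° counter-clockwise)) -> West
  R (right (90° clockwise)) -> North
  L (left (90° counter-clockwise)) -> West
  L (left (90° counter-clockwise)) -> South
  R (right (90° clockwise)) -> West
  U (U-turn (180°)) -> East
  U (U-turn (180°)) -> West
  R (right (90° clockwise)) -> North
  R (right (90° clockwise)) -> East
  L (left (90° counter-clockwise)) -> North
Final: North

Answer: Final heading: North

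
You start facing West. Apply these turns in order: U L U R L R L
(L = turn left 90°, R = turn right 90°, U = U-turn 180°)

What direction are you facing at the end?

Start: West
  U (U-turn (180°)) -> East
  L (left (90° counter-clockwise)) -> North
  U (U-turn (180°)) -> South
  R (right (90° clockwise)) -> West
  L (left (90° counter-clockwise)) -> South
  R (right (90° clockwise)) -> West
  L (left (90° counter-clockwise)) -> South
Final: South

Answer: Final heading: South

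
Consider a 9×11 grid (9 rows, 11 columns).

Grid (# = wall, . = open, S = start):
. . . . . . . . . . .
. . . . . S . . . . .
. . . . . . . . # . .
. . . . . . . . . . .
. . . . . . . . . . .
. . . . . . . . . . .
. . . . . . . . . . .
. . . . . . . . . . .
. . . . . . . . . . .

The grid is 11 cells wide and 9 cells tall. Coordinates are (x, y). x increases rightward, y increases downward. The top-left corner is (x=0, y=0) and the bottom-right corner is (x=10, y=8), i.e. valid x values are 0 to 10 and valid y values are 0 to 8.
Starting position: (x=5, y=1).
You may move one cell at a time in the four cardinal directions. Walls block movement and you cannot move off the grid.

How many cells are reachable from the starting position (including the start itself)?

Answer: Reachable cells: 98

Derivation:
BFS flood-fill from (x=5, y=1):
  Distance 0: (x=5, y=1)
  Distance 1: (x=5, y=0), (x=4, y=1), (x=6, y=1), (x=5, y=2)
  Distance 2: (x=4, y=0), (x=6, y=0), (x=3, y=1), (x=7, y=1), (x=4, y=2), (x=6, y=2), (x=5, y=3)
  Distance 3: (x=3, y=0), (x=7, y=0), (x=2, y=1), (x=8, y=1), (x=3, y=2), (x=7, y=2), (x=4, y=3), (x=6, y=3), (x=5, y=4)
  Distance 4: (x=2, y=0), (x=8, y=0), (x=1, y=1), (x=9, y=1), (x=2, y=2), (x=3, y=3), (x=7, y=3), (x=4, y=4), (x=6, y=4), (x=5, y=5)
  Distance 5: (x=1, y=0), (x=9, y=0), (x=0, y=1), (x=10, y=1), (x=1, y=2), (x=9, y=2), (x=2, y=3), (x=8, y=3), (x=3, y=4), (x=7, y=4), (x=4, y=5), (x=6, y=5), (x=5, y=6)
  Distance 6: (x=0, y=0), (x=10, y=0), (x=0, y=2), (x=10, y=2), (x=1, y=3), (x=9, y=3), (x=2, y=4), (x=8, y=4), (x=3, y=5), (x=7, y=5), (x=4, y=6), (x=6, y=6), (x=5, y=7)
  Distance 7: (x=0, y=3), (x=10, y=3), (x=1, y=4), (x=9, y=4), (x=2, y=5), (x=8, y=5), (x=3, y=6), (x=7, y=6), (x=4, y=7), (x=6, y=7), (x=5, y=8)
  Distance 8: (x=0, y=4), (x=10, y=4), (x=1, y=5), (x=9, y=5), (x=2, y=6), (x=8, y=6), (x=3, y=7), (x=7, y=7), (x=4, y=8), (x=6, y=8)
  Distance 9: (x=0, y=5), (x=10, y=5), (x=1, y=6), (x=9, y=6), (x=2, y=7), (x=8, y=7), (x=3, y=8), (x=7, y=8)
  Distance 10: (x=0, y=6), (x=10, y=6), (x=1, y=7), (x=9, y=7), (x=2, y=8), (x=8, y=8)
  Distance 11: (x=0, y=7), (x=10, y=7), (x=1, y=8), (x=9, y=8)
  Distance 12: (x=0, y=8), (x=10, y=8)
Total reachable: 98 (grid has 98 open cells total)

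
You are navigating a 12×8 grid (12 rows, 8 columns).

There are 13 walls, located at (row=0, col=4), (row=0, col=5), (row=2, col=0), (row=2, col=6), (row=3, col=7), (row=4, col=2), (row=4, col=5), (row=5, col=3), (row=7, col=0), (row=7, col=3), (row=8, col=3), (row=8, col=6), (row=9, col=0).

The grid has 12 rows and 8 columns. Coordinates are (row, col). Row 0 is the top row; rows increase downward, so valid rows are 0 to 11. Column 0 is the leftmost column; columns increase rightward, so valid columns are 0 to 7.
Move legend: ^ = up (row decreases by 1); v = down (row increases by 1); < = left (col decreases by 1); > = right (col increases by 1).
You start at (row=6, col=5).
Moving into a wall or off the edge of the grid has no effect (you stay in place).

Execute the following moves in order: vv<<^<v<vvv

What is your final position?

Answer: Final position: (row=11, col=4)

Derivation:
Start: (row=6, col=5)
  v (down): (row=6, col=5) -> (row=7, col=5)
  v (down): (row=7, col=5) -> (row=8, col=5)
  < (left): (row=8, col=5) -> (row=8, col=4)
  < (left): blocked, stay at (row=8, col=4)
  ^ (up): (row=8, col=4) -> (row=7, col=4)
  < (left): blocked, stay at (row=7, col=4)
  v (down): (row=7, col=4) -> (row=8, col=4)
  < (left): blocked, stay at (row=8, col=4)
  v (down): (row=8, col=4) -> (row=9, col=4)
  v (down): (row=9, col=4) -> (row=10, col=4)
  v (down): (row=10, col=4) -> (row=11, col=4)
Final: (row=11, col=4)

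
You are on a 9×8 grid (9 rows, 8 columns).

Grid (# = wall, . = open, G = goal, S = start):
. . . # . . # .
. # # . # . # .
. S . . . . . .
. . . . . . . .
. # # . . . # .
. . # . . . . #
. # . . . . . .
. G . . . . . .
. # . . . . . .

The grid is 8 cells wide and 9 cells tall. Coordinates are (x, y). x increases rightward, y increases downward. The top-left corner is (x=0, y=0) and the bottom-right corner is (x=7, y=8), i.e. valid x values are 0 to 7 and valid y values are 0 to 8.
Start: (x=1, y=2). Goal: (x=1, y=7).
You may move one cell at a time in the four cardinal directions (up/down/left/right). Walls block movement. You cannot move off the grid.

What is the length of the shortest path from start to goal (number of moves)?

Answer: Shortest path length: 7

Derivation:
BFS from (x=1, y=2) until reaching (x=1, y=7):
  Distance 0: (x=1, y=2)
  Distance 1: (x=0, y=2), (x=2, y=2), (x=1, y=3)
  Distance 2: (x=0, y=1), (x=3, y=2), (x=0, y=3), (x=2, y=3)
  Distance 3: (x=0, y=0), (x=3, y=1), (x=4, y=2), (x=3, y=3), (x=0, y=4)
  Distance 4: (x=1, y=0), (x=5, y=2), (x=4, y=3), (x=3, y=4), (x=0, y=5)
  Distance 5: (x=2, y=0), (x=5, y=1), (x=6, y=2), (x=5, y=3), (x=4, y=4), (x=1, y=5), (x=3, y=5), (x=0, y=6)
  Distance 6: (x=5, y=0), (x=7, y=2), (x=6, y=3), (x=5, y=4), (x=4, y=5), (x=3, y=6), (x=0, y=7)
  Distance 7: (x=4, y=0), (x=7, y=1), (x=7, y=3), (x=5, y=5), (x=2, y=6), (x=4, y=6), (x=1, y=7), (x=3, y=7), (x=0, y=8)  <- goal reached here
One shortest path (7 moves): (x=1, y=2) -> (x=0, y=2) -> (x=0, y=3) -> (x=0, y=4) -> (x=0, y=5) -> (x=0, y=6) -> (x=0, y=7) -> (x=1, y=7)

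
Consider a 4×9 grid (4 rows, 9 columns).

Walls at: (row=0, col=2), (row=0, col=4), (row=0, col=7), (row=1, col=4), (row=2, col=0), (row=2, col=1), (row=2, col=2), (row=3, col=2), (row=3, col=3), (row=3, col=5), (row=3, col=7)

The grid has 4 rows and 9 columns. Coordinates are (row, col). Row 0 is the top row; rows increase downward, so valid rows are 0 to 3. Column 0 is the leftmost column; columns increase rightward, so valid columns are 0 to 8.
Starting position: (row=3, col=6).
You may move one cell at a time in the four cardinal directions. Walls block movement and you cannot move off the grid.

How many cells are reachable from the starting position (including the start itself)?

BFS flood-fill from (row=3, col=6):
  Distance 0: (row=3, col=6)
  Distance 1: (row=2, col=6)
  Distance 2: (row=1, col=6), (row=2, col=5), (row=2, col=7)
  Distance 3: (row=0, col=6), (row=1, col=5), (row=1, col=7), (row=2, col=4), (row=2, col=8)
  Distance 4: (row=0, col=5), (row=1, col=8), (row=2, col=3), (row=3, col=4), (row=3, col=8)
  Distance 5: (row=0, col=8), (row=1, col=3)
  Distance 6: (row=0, col=3), (row=1, col=2)
  Distance 7: (row=1, col=1)
  Distance 8: (row=0, col=1), (row=1, col=0)
  Distance 9: (row=0, col=0)
Total reachable: 23 (grid has 25 open cells total)

Answer: Reachable cells: 23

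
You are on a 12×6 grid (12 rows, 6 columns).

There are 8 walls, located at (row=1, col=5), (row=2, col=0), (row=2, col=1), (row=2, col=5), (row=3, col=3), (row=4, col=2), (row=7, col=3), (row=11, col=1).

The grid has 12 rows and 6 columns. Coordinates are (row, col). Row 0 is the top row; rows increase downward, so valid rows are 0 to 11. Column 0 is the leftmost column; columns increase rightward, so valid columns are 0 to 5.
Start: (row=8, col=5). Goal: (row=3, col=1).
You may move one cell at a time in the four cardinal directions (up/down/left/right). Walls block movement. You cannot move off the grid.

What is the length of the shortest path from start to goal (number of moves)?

Answer: Shortest path length: 9

Derivation:
BFS from (row=8, col=5) until reaching (row=3, col=1):
  Distance 0: (row=8, col=5)
  Distance 1: (row=7, col=5), (row=8, col=4), (row=9, col=5)
  Distance 2: (row=6, col=5), (row=7, col=4), (row=8, col=3), (row=9, col=4), (row=10, col=5)
  Distance 3: (row=5, col=5), (row=6, col=4), (row=8, col=2), (row=9, col=3), (row=10, col=4), (row=11, col=5)
  Distance 4: (row=4, col=5), (row=5, col=4), (row=6, col=3), (row=7, col=2), (row=8, col=1), (row=9, col=2), (row=10, col=3), (row=11, col=4)
  Distance 5: (row=3, col=5), (row=4, col=4), (row=5, col=3), (row=6, col=2), (row=7, col=1), (row=8, col=0), (row=9, col=1), (row=10, col=2), (row=11, col=3)
  Distance 6: (row=3, col=4), (row=4, col=3), (row=5, col=2), (row=6, col=1), (row=7, col=0), (row=9, col=0), (row=10, col=1), (row=11, col=2)
  Distance 7: (row=2, col=4), (row=5, col=1), (row=6, col=0), (row=10, col=0)
  Distance 8: (row=1, col=4), (row=2, col=3), (row=4, col=1), (row=5, col=0), (row=11, col=0)
  Distance 9: (row=0, col=4), (row=1, col=3), (row=2, col=2), (row=3, col=1), (row=4, col=0)  <- goal reached here
One shortest path (9 moves): (row=8, col=5) -> (row=8, col=4) -> (row=8, col=3) -> (row=8, col=2) -> (row=8, col=1) -> (row=7, col=1) -> (row=6, col=1) -> (row=5, col=1) -> (row=4, col=1) -> (row=3, col=1)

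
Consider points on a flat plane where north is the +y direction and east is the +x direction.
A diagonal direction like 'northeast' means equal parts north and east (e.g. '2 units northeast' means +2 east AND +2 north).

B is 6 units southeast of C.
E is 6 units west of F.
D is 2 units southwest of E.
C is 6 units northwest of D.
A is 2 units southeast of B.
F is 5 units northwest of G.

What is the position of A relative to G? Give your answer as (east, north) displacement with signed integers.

Place G at the origin (east=0, north=0).
  F is 5 units northwest of G: delta (east=-5, north=+5); F at (east=-5, north=5).
  E is 6 units west of F: delta (east=-6, north=+0); E at (east=-11, north=5).
  D is 2 units southwest of E: delta (east=-2, north=-2); D at (east=-13, north=3).
  C is 6 units northwest of D: delta (east=-6, north=+6); C at (east=-19, north=9).
  B is 6 units southeast of C: delta (east=+6, north=-6); B at (east=-13, north=3).
  A is 2 units southeast of B: delta (east=+2, north=-2); A at (east=-11, north=1).
Therefore A relative to G: (east=-11, north=1).

Answer: A is at (east=-11, north=1) relative to G.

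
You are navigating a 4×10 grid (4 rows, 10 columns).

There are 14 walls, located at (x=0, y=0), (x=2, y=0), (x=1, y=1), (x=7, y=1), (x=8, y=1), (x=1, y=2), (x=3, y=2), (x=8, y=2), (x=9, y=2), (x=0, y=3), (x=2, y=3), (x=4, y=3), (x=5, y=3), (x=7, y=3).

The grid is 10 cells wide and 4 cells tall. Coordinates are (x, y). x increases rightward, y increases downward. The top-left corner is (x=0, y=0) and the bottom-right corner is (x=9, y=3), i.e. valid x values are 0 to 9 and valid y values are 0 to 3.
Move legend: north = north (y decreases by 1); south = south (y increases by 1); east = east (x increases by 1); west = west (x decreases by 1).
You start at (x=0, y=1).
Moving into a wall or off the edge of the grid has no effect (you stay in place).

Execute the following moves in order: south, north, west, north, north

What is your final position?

Start: (x=0, y=1)
  south (south): (x=0, y=1) -> (x=0, y=2)
  north (north): (x=0, y=2) -> (x=0, y=1)
  west (west): blocked, stay at (x=0, y=1)
  north (north): blocked, stay at (x=0, y=1)
  north (north): blocked, stay at (x=0, y=1)
Final: (x=0, y=1)

Answer: Final position: (x=0, y=1)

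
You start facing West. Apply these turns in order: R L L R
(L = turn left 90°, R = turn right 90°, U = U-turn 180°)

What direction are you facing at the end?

Start: West
  R (right (90° clockwise)) -> North
  L (left (90° counter-clockwise)) -> West
  L (left (90° counter-clockwise)) -> South
  R (right (90° clockwise)) -> West
Final: West

Answer: Final heading: West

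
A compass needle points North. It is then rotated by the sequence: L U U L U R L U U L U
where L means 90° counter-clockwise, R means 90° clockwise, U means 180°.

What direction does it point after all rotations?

Answer: Final heading: East

Derivation:
Start: North
  L (left (90° counter-clockwise)) -> West
  U (U-turn (180°)) -> East
  U (U-turn (180°)) -> West
  L (left (90° counter-clockwise)) -> South
  U (U-turn (180°)) -> North
  R (right (90° clockwise)) -> East
  L (left (90° counter-clockwise)) -> North
  U (U-turn (180°)) -> South
  U (U-turn (180°)) -> North
  L (left (90° counter-clockwise)) -> West
  U (U-turn (180°)) -> East
Final: East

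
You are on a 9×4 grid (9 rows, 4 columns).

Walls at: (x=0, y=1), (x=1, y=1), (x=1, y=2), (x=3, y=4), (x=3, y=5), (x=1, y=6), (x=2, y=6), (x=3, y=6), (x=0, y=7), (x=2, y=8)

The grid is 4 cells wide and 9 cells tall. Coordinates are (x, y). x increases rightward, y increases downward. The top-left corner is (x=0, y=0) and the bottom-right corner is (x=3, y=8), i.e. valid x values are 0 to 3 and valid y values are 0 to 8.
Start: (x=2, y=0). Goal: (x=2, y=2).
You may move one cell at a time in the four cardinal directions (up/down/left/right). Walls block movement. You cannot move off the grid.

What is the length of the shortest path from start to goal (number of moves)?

BFS from (x=2, y=0) until reaching (x=2, y=2):
  Distance 0: (x=2, y=0)
  Distance 1: (x=1, y=0), (x=3, y=0), (x=2, y=1)
  Distance 2: (x=0, y=0), (x=3, y=1), (x=2, y=2)  <- goal reached here
One shortest path (2 moves): (x=2, y=0) -> (x=2, y=1) -> (x=2, y=2)

Answer: Shortest path length: 2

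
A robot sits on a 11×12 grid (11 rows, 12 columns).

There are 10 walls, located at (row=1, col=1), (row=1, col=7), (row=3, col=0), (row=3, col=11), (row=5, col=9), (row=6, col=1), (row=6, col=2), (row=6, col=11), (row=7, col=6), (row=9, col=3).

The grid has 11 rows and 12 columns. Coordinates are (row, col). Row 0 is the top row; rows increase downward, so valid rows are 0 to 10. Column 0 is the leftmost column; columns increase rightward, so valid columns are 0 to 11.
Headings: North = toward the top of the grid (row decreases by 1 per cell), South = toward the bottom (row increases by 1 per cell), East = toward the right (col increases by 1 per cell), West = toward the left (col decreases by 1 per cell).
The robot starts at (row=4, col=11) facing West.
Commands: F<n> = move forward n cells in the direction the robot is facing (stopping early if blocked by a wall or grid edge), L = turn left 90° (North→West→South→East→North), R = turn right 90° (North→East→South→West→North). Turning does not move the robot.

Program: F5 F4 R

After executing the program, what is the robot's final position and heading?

Start: (row=4, col=11), facing West
  F5: move forward 5, now at (row=4, col=6)
  F4: move forward 4, now at (row=4, col=2)
  R: turn right, now facing North
Final: (row=4, col=2), facing North

Answer: Final position: (row=4, col=2), facing North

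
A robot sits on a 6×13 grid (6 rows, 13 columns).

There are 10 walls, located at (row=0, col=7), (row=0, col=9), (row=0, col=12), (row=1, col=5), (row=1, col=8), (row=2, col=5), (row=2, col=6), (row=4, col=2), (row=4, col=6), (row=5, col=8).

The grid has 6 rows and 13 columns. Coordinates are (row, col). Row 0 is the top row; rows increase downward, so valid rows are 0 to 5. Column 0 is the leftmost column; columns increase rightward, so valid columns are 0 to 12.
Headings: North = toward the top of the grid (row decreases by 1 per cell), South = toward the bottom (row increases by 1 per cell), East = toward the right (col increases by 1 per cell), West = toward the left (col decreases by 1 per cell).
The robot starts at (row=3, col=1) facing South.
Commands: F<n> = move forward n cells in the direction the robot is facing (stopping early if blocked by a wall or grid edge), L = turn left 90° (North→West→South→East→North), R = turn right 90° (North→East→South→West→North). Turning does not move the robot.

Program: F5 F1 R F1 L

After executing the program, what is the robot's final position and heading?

Start: (row=3, col=1), facing South
  F5: move forward 2/5 (blocked), now at (row=5, col=1)
  F1: move forward 0/1 (blocked), now at (row=5, col=1)
  R: turn right, now facing West
  F1: move forward 1, now at (row=5, col=0)
  L: turn left, now facing South
Final: (row=5, col=0), facing South

Answer: Final position: (row=5, col=0), facing South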